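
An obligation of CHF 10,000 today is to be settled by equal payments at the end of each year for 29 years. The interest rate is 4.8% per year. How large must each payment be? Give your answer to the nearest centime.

Level ordinary annuity; solve PV = PMT × [(1 − (1+r)^−n)/r] for PMT.
Periodic rate r = 0.048 per year.
With n = 29: PMT = 10,000 / ([(1 − (1+r)^−n)/r]) = CHF 645.82

CHF 645.82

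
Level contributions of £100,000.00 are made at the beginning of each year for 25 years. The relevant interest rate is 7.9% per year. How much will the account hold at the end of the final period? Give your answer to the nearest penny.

This is an annuity due: 25 deposits of £100,000.00 at the beginning of each year.
Periodic rate r = 0.079 per year.
FV = PMT × [((1+r)^n − 1)/r] × (1+r) = 100,000 × [(1+r)^25 − 1] / r × (1+r) = £7,773,846.27

£7,773,846.27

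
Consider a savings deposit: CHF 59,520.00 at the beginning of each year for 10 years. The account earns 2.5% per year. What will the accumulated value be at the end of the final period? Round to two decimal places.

CHF 683,495.91

This is an annuity due: 10 deposits of CHF 59,520.00 at the beginning of each year.
Periodic rate r = 0.025 per year.
FV = PMT × [((1+r)^n − 1)/r] × (1+r) = 59,520 × [(1+r)^10 − 1] / r × (1+r) = CHF 683,495.91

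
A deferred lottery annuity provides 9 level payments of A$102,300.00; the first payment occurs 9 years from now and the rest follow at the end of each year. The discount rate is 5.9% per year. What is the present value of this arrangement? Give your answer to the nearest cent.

A$441,791.37

Ordinary annuity of 9 payments, first payment at period 9.
Periodic rate r = 0.059 per year.
The ordinary-annuity PV formula values the stream one period before the first payment (period 8); discount that back 8 periods:
PV₀ = 102,300 × [1 − (1+r)^−9] / r × (1+r)^−8 = A$441,791.37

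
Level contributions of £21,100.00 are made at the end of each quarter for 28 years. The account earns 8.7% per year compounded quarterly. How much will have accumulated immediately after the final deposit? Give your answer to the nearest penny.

£9,829,880.92

This is an ordinary annuity: 112 deposits of £21,100.00 at the end of each quarter.
Periodic rate r = 0.087/4 per quarter; n is counted in quarters.
FV = PMT × [((1+r)^n − 1)/r] = 21,100 × [(1+r)^112 − 1] / r = £9,829,880.92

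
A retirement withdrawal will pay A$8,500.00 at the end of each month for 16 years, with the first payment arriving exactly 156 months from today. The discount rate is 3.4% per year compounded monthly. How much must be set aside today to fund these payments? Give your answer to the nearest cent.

Ordinary annuity of 192 payments, first payment at period 156.
Periodic rate r = 0.034/12 per month; n is counted in months.
The ordinary-annuity PV formula values the stream one period before the first payment (period 155); discount that back 155 periods:
PV₀ = 8,500 × [1 − (1+r)^−192] / r × (1+r)^−155 = A$810,986.32

A$810,986.32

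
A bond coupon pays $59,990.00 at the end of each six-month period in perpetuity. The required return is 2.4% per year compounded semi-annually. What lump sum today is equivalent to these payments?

Periodic rate r = 0.024/2 per half-year.
Level perpetuity: PV = PMT / r = 59,990 / (0.024/2) = $4,999,166.67.

$4,999,166.67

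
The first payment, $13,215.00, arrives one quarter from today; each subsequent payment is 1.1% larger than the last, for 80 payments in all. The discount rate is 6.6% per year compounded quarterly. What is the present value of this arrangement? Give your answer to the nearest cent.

$846,022.39

Periodic rate r = 0.066/4 per quarter; n is counted in quarters.
Growing ordinary annuity: PV = PMT₁ × [1 − ((1+g)/(1+r))^n] / (r − g) = 13,215 × [1 − ((1+0.011)/(1+r))^80] / (r − 0.011) = $846,022.39.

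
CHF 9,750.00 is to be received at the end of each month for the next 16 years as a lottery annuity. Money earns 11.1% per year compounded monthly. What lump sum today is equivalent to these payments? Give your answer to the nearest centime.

CHF 874,124.99

This is an ordinary annuity: 192 payments of CHF 9,750.00 at the end of each month.
Periodic rate r = 0.111/12 per month; n is counted in months.
PV = PMT × [(1 − (1+r)^−n)/r] = 9,750 × [1 − (1+r)^−192] / r = CHF 874,124.99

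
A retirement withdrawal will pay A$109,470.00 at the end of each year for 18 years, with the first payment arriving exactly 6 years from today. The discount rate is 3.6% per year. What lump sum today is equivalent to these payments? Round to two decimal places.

A$1,199,879.24

Ordinary annuity of 18 payments, first payment at period 6.
Periodic rate r = 0.036 per year.
The ordinary-annuity PV formula values the stream one period before the first payment (period 5); discount that back 5 periods:
PV₀ = 109,470 × [1 − (1+r)^−18] / r × (1+r)^−5 = A$1,199,879.24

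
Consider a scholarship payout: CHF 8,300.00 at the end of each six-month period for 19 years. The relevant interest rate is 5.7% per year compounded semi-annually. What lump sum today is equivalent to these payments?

This is an ordinary annuity: 38 payments of CHF 8,300.00 at the end of each six-month period.
Periodic rate r = 0.057/2 per half-year; n is counted in half-years.
PV = PMT × [(1 − (1+r)^−n)/r] = 8,300 × [1 − (1+r)^−38] / r = CHF 191,119.79

CHF 191,119.79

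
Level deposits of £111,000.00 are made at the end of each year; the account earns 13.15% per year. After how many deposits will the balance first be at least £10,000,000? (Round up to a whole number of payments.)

Periodic rate r = 0.1315 per year.
Ordinary annuity FV: 10,000,000 = 111,000 × [((1+r)^n − 1)/r].
(1+r)^n = 1 + 10,000,000 × r / 111,000, so n = ln(1 + 10,000,000·r/111,000) / ln(1+r) = 20.67.
Round up to a whole number of payments: n = 21.

21 payments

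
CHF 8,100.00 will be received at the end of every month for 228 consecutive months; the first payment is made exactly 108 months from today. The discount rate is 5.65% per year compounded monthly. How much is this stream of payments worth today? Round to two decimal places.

CHF 684,099.51

Ordinary annuity of 228 payments, first payment at period 108.
Periodic rate r = 0.0565/12 per month; n is counted in months.
The ordinary-annuity PV formula values the stream one period before the first payment (period 107); discount that back 107 periods:
PV₀ = 8,100 × [1 − (1+r)^−228] / r × (1+r)^−107 = CHF 684,099.51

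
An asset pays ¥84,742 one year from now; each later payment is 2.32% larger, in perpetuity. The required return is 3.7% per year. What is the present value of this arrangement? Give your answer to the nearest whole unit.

¥6,140,725

Periodic rate r = 0.037 per year.
Growing perpetuity (Gordon): PV = PMT₁ / (r − g) = 84,742 / (r − 0.0232) = ¥6,140,725.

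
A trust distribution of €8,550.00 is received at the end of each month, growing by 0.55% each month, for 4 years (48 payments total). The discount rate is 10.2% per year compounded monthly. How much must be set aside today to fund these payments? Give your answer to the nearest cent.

€379,748.71

Periodic rate r = 0.102/12 per month; n is counted in months.
Growing ordinary annuity: PV = PMT₁ × [1 − ((1+g)/(1+r))^n] / (r − g) = 8,550 × [1 − ((1+0.0055)/(1+r))^48] / (r − 0.0055) = €379,748.71.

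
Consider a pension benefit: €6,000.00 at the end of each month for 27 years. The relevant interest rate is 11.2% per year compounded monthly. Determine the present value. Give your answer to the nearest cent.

This is an ordinary annuity: 324 payments of €6,000.00 at the end of each month.
Periodic rate r = 0.112/12 per month; n is counted in months.
PV = PMT × [(1 − (1+r)^−n)/r] = 6,000 × [1 − (1+r)^−324] / r = €611,168.85

€611,168.85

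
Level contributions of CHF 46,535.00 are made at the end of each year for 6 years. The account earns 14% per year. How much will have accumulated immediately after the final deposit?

CHF 397,200.36

This is an ordinary annuity: 6 deposits of CHF 46,535.00 at the end of each year.
Periodic rate r = 0.14 per year.
FV = PMT × [((1+r)^n − 1)/r] = 46,535 × [(1+r)^6 − 1] / r = CHF 397,200.36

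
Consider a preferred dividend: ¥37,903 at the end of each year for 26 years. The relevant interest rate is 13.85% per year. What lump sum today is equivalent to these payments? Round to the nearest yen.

¥264,280

This is an ordinary annuity: 26 payments of ¥37,903 at the end of each year.
Periodic rate r = 0.1385 per year.
PV = PMT × [(1 − (1+r)^−n)/r] = 37,903 × [1 − (1+r)^−26] / r = ¥264,280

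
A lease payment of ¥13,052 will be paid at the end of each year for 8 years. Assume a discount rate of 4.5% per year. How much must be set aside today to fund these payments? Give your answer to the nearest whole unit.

¥86,090

This is an ordinary annuity: 8 payments of ¥13,052 at the end of each year.
Periodic rate r = 0.045 per year.
PV = PMT × [(1 − (1+r)^−n)/r] = 13,052 × [1 − (1+r)^−8] / r = ¥86,090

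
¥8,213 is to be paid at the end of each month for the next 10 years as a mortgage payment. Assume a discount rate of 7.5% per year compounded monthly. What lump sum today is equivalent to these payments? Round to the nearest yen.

¥691,902

This is an ordinary annuity: 120 payments of ¥8,213 at the end of each month.
Periodic rate r = 0.075/12 per month; n is counted in months.
PV = PMT × [(1 − (1+r)^−n)/r] = 8,213 × [1 − (1+r)^−120] / r = ¥691,902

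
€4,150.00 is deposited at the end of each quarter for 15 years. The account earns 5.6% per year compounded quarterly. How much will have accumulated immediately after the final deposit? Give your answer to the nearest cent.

€386,220.28

This is an ordinary annuity: 60 deposits of €4,150.00 at the end of each quarter.
Periodic rate r = 0.056/4 per quarter; n is counted in quarters.
FV = PMT × [((1+r)^n − 1)/r] = 4,150 × [(1+r)^60 − 1] / r = €386,220.28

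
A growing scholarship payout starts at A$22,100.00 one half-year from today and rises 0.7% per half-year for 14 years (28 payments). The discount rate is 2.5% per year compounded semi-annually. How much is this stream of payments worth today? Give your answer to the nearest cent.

A$568,382.22

Periodic rate r = 0.025/2 per half-year; n is counted in half-years.
Growing ordinary annuity: PV = PMT₁ × [1 − ((1+g)/(1+r))^n] / (r − g) = 22,100 × [1 − ((1+0.007)/(1+r))^28] / (r − 0.007) = A$568,382.22.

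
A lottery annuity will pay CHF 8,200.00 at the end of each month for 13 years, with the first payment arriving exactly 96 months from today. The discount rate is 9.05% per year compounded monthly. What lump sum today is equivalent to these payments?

CHF 367,608.20

Ordinary annuity of 156 payments, first payment at period 96.
Periodic rate r = 0.0905/12 per month; n is counted in months.
The ordinary-annuity PV formula values the stream one period before the first payment (period 95); discount that back 95 periods:
PV₀ = 8,200 × [1 − (1+r)^−156] / r × (1+r)^−95 = CHF 367,608.20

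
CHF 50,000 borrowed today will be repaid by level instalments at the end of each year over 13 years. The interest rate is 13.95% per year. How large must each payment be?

Level ordinary annuity; solve PV = PMT × [(1 − (1+r)^−n)/r] for PMT.
Periodic rate r = 0.1395 per year.
With n = 13: PMT = 50,000 / ([(1 − (1+r)^−n)/r]) = CHF 8,538.49

CHF 8,538.49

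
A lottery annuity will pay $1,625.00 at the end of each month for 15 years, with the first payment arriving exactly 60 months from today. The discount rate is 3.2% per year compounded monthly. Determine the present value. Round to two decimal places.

Ordinary annuity of 180 payments, first payment at period 60.
Periodic rate r = 0.032/12 per month; n is counted in months.
The ordinary-annuity PV formula values the stream one period before the first payment (period 59); discount that back 59 periods:
PV₀ = 1,625 × [1 − (1+r)^−180] / r × (1+r)^−59 = $198,320.52

$198,320.52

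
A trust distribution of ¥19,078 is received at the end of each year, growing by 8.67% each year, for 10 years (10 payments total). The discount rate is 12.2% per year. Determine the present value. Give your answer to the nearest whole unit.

Periodic rate r = 0.122 per year.
Growing ordinary annuity: PV = PMT₁ × [1 − ((1+g)/(1+r))^n] / (r − g) = 19,078 × [1 − ((1+0.0867)/(1+r))^10] / (r − 0.0867) = ¥147,875.

¥147,875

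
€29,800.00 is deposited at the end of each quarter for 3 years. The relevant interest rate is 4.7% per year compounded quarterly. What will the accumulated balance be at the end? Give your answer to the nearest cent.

This is an ordinary annuity: 12 deposits of €29,800.00 at the end of each quarter.
Periodic rate r = 0.047/4 per quarter; n is counted in quarters.
FV = PMT × [((1+r)^n − 1)/r] = 29,800 × [(1+r)^12 − 1] / r = €381,639.42

€381,639.42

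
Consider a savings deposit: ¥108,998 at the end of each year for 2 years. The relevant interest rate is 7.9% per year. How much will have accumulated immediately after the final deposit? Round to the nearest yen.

¥226,607

This is an ordinary annuity: 2 deposits of ¥108,998 at the end of each year.
Periodic rate r = 0.079 per year.
FV = PMT × [((1+r)^n − 1)/r] = 108,998 × [(1+r)^2 − 1] / r = ¥226,607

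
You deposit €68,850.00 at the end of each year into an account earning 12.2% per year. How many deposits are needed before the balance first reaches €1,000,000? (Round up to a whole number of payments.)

Periodic rate r = 0.122 per year.
Ordinary annuity FV: 1,000,000 = 68,850 × [((1+r)^n − 1)/r].
(1+r)^n = 1 + 1,000,000 × r / 68,850, so n = ln(1 + 1,000,000·r/68,850) / ln(1+r) = 8.86.
Round up to a whole number of payments: n = 9.

9 payments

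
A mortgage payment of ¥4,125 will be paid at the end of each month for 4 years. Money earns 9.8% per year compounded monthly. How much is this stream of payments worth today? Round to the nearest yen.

This is an ordinary annuity: 48 payments of ¥4,125 at the end of each month.
Periodic rate r = 0.098/12 per month; n is counted in months.
PV = PMT × [(1 − (1+r)^−n)/r] = 4,125 × [1 − (1+r)^−48] / r = ¥163,259

¥163,259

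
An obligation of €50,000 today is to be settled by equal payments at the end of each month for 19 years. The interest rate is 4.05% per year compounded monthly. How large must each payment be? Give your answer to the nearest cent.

Level ordinary annuity; solve PV = PMT × [(1 − (1+r)^−n)/r] for PMT.
Periodic rate r = 0.0405/12 per month; n is counted in months.
With n = 228: PMT = 50,000 / ([(1 − (1+r)^−n)/r]) = €314.74

€314.74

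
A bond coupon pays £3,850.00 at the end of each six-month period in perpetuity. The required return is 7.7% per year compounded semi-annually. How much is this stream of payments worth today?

Periodic rate r = 0.077/2 per half-year.
Level perpetuity: PV = PMT / r = 3,850 / (0.077/2) = £100,000.00.

£100,000.00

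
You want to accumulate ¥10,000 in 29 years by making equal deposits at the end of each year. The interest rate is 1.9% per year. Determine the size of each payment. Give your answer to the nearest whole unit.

Level ordinary annuity; solve FV = PMT × [((1+r)^n − 1)/r] for PMT.
Periodic rate r = 0.019 per year.
With n = 29: PMT = 10,000 / ([((1+r)^n − 1)/r]) = ¥262

¥262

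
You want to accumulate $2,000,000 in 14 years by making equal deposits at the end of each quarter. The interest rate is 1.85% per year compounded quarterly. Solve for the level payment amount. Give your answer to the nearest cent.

Level ordinary annuity; solve FV = PMT × [((1+r)^n − 1)/r] for PMT.
Periodic rate r = 0.0185/4 per quarter; n is counted in quarters.
With n = 56: PMT = 2,000,000 / ([((1+r)^n − 1)/r]) = $31,370.78

$31,370.78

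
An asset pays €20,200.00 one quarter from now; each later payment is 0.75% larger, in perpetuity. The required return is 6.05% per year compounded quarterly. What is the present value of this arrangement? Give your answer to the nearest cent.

€2,649,180.33

Periodic rate r = 0.0605/4 per quarter.
Growing perpetuity (Gordon): PV = PMT₁ / (r − g) = 20,200 / (r − 0.0075) = €2,649,180.33.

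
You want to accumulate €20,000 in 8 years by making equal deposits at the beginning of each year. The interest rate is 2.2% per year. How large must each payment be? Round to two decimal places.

Level annuity due; solve FV = PMT × [((1+r)^n − 1)/r] × (1+r) for PMT.
Periodic rate r = 0.022 per year.
With n = 8: PMT = 20,000 / ([((1+r)^n − 1)/r] × (1+r)) = €2,263.97

€2,263.97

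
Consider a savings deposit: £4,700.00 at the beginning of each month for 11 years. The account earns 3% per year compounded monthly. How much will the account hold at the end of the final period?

£735,778.26

This is an annuity due: 132 deposits of £4,700.00 at the beginning of each month.
Periodic rate r = 0.03/12 per month; n is counted in months.
FV = PMT × [((1+r)^n − 1)/r] × (1+r) = 4,700 × [(1+r)^132 − 1] / r × (1+r) = £735,778.26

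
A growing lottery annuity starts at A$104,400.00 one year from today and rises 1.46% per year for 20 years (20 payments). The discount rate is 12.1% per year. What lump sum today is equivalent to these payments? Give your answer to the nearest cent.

Periodic rate r = 0.121 per year.
Growing ordinary annuity: PV = PMT₁ × [1 − ((1+g)/(1+r))^n] / (r − g) = 104,400 × [1 − ((1+0.0146)/(1+r))^20] / (r − 0.0146) = A$847,683.79.

A$847,683.79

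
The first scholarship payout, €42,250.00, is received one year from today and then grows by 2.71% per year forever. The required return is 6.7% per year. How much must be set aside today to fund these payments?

€1,058,897.24

Periodic rate r = 0.067 per year.
Growing perpetuity (Gordon): PV = PMT₁ / (r − g) = 42,250 / (r − 0.0271) = €1,058,897.24.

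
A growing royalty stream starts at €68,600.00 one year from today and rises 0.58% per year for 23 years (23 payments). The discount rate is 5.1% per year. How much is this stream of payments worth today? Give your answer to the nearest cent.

€965,506.32

Periodic rate r = 0.051 per year.
Growing ordinary annuity: PV = PMT₁ × [1 − ((1+g)/(1+r))^n] / (r − g) = 68,600 × [1 − ((1+0.0058)/(1+r))^23] / (r − 0.0058) = €965,506.32.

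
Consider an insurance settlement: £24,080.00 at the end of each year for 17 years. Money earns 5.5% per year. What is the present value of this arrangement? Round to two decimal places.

£261,619.77

This is an ordinary annuity: 17 payments of £24,080.00 at the end of each year.
Periodic rate r = 0.055 per year.
PV = PMT × [(1 − (1+r)^−n)/r] = 24,080 × [1 − (1+r)^−17] / r = £261,619.77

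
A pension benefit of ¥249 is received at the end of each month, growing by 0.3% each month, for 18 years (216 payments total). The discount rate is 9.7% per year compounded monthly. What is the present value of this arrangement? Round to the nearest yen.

¥32,547

Periodic rate r = 0.097/12 per month; n is counted in months.
Growing ordinary annuity: PV = PMT₁ × [1 − ((1+g)/(1+r))^n] / (r − g) = 249 × [1 − ((1+0.003)/(1+r))^216] / (r − 0.003) = ¥32,547.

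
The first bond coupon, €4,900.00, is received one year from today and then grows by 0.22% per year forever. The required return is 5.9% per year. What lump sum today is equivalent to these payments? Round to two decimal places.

€86,267.61

Periodic rate r = 0.059 per year.
Growing perpetuity (Gordon): PV = PMT₁ / (r − g) = 4,900 / (r − 0.0022) = €86,267.61.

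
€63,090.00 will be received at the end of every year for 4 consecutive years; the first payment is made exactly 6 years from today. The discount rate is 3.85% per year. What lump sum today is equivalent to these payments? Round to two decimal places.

€190,265.07

Ordinary annuity of 4 payments, first payment at period 6.
Periodic rate r = 0.0385 per year.
The ordinary-annuity PV formula values the stream one period before the first payment (period 5); discount that back 5 periods:
PV₀ = 63,090 × [1 − (1+r)^−4] / r × (1+r)^−5 = €190,265.07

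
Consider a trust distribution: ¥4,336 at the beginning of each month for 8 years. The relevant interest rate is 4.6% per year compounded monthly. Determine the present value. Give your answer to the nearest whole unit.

This is an annuity due: 96 payments of ¥4,336 at the beginning of each month.
Periodic rate r = 0.046/12 per month; n is counted in months.
PV = PMT × [(1 − (1+r)^−n)/r] × (1+r) = 4,336 × [1 − (1+r)^−96] / r × (1+r) = ¥349,038

¥349,038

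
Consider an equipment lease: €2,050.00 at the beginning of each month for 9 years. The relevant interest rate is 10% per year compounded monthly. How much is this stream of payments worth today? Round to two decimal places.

€146,823.60

This is an annuity due: 108 payments of €2,050.00 at the beginning of each month.
Periodic rate r = 0.1/12 per month; n is counted in months.
PV = PMT × [(1 − (1+r)^−n)/r] × (1+r) = 2,050 × [1 − (1+r)^−108] / r × (1+r) = €146,823.60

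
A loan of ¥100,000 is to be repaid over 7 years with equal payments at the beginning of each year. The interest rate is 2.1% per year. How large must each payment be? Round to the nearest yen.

Level annuity due; solve PV = PMT × [(1 − (1+r)^−n)/r] × (1+r) for PMT.
Periodic rate r = 0.021 per year.
With n = 7: PMT = 100,000 / ([(1 − (1+r)^−n)/r] × (1+r)) = ¥15,192

¥15,192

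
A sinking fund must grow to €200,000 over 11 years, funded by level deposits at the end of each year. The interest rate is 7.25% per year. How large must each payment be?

€12,504.47

Level ordinary annuity; solve FV = PMT × [((1+r)^n − 1)/r] for PMT.
Periodic rate r = 0.0725 per year.
With n = 11: PMT = 200,000 / ([((1+r)^n − 1)/r]) = €12,504.47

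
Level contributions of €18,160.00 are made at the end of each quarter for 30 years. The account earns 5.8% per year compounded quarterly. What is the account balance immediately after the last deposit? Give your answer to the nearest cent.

This is an ordinary annuity: 120 deposits of €18,160.00 at the end of each quarter.
Periodic rate r = 0.058/4 per quarter; n is counted in quarters.
FV = PMT × [((1+r)^n − 1)/r] = 18,160 × [(1+r)^120 − 1] / r = €5,794,419.64

€5,794,419.64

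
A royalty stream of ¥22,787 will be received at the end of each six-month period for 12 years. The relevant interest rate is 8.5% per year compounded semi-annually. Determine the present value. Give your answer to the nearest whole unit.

¥338,708

This is an ordinary annuity: 24 payments of ¥22,787 at the end of each six-month period.
Periodic rate r = 0.085/2 per half-year; n is counted in half-years.
PV = PMT × [(1 − (1+r)^−n)/r] = 22,787 × [1 − (1+r)^−24] / r = ¥338,708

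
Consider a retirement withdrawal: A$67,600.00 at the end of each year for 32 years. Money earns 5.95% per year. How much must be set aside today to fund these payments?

A$957,403.83

This is an ordinary annuity: 32 payments of A$67,600.00 at the end of each year.
Periodic rate r = 0.0595 per year.
PV = PMT × [(1 − (1+r)^−n)/r] = 67,600 × [1 − (1+r)^−32] / r = A$957,403.83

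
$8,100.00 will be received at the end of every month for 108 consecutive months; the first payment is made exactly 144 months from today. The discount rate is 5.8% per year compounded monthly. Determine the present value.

Ordinary annuity of 108 payments, first payment at period 144.
Periodic rate r = 0.058/12 per month; n is counted in months.
The ordinary-annuity PV formula values the stream one period before the first payment (period 143); discount that back 143 periods:
PV₀ = 8,100 × [1 − (1+r)^−108] / r × (1+r)^−143 = $341,375.80

$341,375.80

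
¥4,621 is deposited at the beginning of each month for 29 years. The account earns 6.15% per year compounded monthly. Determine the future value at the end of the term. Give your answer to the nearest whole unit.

This is an annuity due: 348 deposits of ¥4,621 at the beginning of each month.
Periodic rate r = 0.0615/12 per month; n is counted in months.
FV = PMT × [((1+r)^n − 1)/r] × (1+r) = 4,621 × [(1+r)^348 − 1] / r × (1+r) = ¥4,462,163

¥4,462,163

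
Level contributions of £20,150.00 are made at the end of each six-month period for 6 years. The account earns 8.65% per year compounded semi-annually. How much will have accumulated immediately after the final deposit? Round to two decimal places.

This is an ordinary annuity: 12 deposits of £20,150.00 at the end of each six-month period.
Periodic rate r = 0.0865/2 per half-year; n is counted in half-years.
FV = PMT × [((1+r)^n − 1)/r] = 20,150 × [(1+r)^12 − 1] / r = £308,476.08

£308,476.08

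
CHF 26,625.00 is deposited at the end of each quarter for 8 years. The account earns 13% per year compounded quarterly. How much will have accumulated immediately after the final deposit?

CHF 1,460,524.28

This is an ordinary annuity: 32 deposits of CHF 26,625.00 at the end of each quarter.
Periodic rate r = 0.13/4 per quarter; n is counted in quarters.
FV = PMT × [((1+r)^n − 1)/r] = 26,625 × [(1+r)^32 − 1] / r = CHF 1,460,524.28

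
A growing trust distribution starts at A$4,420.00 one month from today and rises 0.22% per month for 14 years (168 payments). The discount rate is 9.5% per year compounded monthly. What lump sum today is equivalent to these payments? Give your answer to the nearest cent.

Periodic rate r = 0.095/12 per month; n is counted in months.
Growing ordinary annuity: PV = PMT₁ × [1 − ((1+g)/(1+r))^n] / (r − g) = 4,420 × [1 − ((1+0.0022)/(1+r))^168] / (r − 0.0022) = A$475,818.87.

A$475,818.87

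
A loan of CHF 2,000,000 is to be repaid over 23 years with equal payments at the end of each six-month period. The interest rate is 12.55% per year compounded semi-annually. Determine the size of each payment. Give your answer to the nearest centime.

Level ordinary annuity; solve PV = PMT × [(1 − (1+r)^−n)/r] for PMT.
Periodic rate r = 0.1255/2 per half-year; n is counted in half-years.
With n = 46: PMT = 2,000,000 / ([(1 − (1+r)^−n)/r]) = CHF 133,629.65

CHF 133,629.65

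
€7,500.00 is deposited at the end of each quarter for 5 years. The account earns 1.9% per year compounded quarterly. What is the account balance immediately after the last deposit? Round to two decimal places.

This is an ordinary annuity: 20 deposits of €7,500.00 at the end of each quarter.
Periodic rate r = 0.019/4 per quarter; n is counted in quarters.
FV = PMT × [((1+r)^n − 1)/r] = 7,500 × [(1+r)^20 − 1] / r = €156,965.61

€156,965.61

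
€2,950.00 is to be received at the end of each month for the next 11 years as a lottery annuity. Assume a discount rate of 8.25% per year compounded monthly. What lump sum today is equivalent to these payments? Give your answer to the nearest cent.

This is an ordinary annuity: 132 payments of €2,950.00 at the end of each month.
Periodic rate r = 0.0825/12 per month; n is counted in months.
PV = PMT × [(1 − (1+r)^−n)/r] = 2,950 × [1 − (1+r)^−132] / r = €255,400.56

€255,400.56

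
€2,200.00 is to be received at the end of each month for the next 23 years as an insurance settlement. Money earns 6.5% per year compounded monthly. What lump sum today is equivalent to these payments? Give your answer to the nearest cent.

This is an ordinary annuity: 276 payments of €2,200.00 at the end of each month.
Periodic rate r = 0.065/12 per month; n is counted in months.
PV = PMT × [(1 − (1+r)^−n)/r] = 2,200 × [1 − (1+r)^−276] / r = €314,706.22

€314,706.22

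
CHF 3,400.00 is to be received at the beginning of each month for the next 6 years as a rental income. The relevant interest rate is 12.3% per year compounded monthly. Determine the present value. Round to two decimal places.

This is an annuity due: 72 payments of CHF 3,400.00 at the beginning of each month.
Periodic rate r = 0.123/12 per month; n is counted in months.
PV = PMT × [(1 − (1+r)^−n)/r] × (1+r) = 3,400 × [1 − (1+r)^−72] / r × (1+r) = CHF 174,299.91

CHF 174,299.91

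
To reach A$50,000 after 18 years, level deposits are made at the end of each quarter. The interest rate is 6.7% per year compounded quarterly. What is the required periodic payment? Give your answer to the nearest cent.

A$363.04

Level ordinary annuity; solve FV = PMT × [((1+r)^n − 1)/r] for PMT.
Periodic rate r = 0.067/4 per quarter; n is counted in quarters.
With n = 72: PMT = 50,000 / ([((1+r)^n − 1)/r]) = A$363.04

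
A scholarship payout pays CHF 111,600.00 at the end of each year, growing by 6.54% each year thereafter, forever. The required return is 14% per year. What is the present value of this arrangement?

Periodic rate r = 0.14 per year.
Growing perpetuity (Gordon): PV = PMT₁ / (r − g) = 111,600 / (r − 0.0654) = CHF 1,495,978.55.

CHF 1,495,978.55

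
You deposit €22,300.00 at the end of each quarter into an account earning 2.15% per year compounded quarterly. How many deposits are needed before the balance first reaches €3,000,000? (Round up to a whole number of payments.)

102 payments

Periodic rate r = 0.0215/4 per quarter; n is counted in quarters.
Ordinary annuity FV: 3,000,000 = 22,300 × [((1+r)^n − 1)/r].
(1+r)^n = 1 + 3,000,000 × r / 22,300, so n = ln(1 + 3,000,000·r/22,300) / ln(1+r) = 101.50.
Round up to a whole number of payments: n = 102.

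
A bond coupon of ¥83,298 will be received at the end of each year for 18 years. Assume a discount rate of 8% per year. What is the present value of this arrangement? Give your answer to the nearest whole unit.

¥780,659

This is an ordinary annuity: 18 payments of ¥83,298 at the end of each year.
Periodic rate r = 0.08 per year.
PV = PMT × [(1 − (1+r)^−n)/r] = 83,298 × [1 − (1+r)^−18] / r = ¥780,659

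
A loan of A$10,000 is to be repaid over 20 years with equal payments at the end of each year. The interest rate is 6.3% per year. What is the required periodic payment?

Level ordinary annuity; solve PV = PMT × [(1 − (1+r)^−n)/r] for PMT.
Periodic rate r = 0.063 per year.
With n = 20: PMT = 10,000 / ([(1 − (1+r)^−n)/r]) = A$893.20

A$893.20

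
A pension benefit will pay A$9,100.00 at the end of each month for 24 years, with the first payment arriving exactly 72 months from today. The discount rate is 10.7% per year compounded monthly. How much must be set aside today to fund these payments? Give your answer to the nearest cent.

Ordinary annuity of 288 payments, first payment at period 72.
Periodic rate r = 0.107/12 per month; n is counted in months.
The ordinary-annuity PV formula values the stream one period before the first payment (period 71); discount that back 71 periods:
PV₀ = 9,100 × [1 − (1+r)^−288] / r × (1+r)^−71 = A$501,242.45

A$501,242.45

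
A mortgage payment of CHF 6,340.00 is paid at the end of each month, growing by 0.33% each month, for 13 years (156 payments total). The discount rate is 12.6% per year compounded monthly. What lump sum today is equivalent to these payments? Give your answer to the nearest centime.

Periodic rate r = 0.126/12 per month; n is counted in months.
Growing ordinary annuity: PV = PMT₁ × [1 − ((1+g)/(1+r))^n] / (r − g) = 6,340 × [1 − ((1+0.0033)/(1+r))^156] / (r − 0.0033) = CHF 591,954.52.

CHF 591,954.52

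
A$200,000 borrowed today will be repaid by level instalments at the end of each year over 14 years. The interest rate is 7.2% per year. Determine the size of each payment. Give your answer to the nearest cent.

Level ordinary annuity; solve PV = PMT × [(1 − (1+r)^−n)/r] for PMT.
Periodic rate r = 0.072 per year.
With n = 14: PMT = 200,000 / ([(1 − (1+r)^−n)/r]) = A$23,144.04

A$23,144.04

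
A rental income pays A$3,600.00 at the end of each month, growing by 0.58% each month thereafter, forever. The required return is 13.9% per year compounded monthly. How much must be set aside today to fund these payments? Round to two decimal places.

Periodic rate r = 0.139/12 per month.
Growing perpetuity (Gordon): PV = PMT₁ / (r − g) = 3,600 / (r − 0.0058) = A$622,478.39.

A$622,478.39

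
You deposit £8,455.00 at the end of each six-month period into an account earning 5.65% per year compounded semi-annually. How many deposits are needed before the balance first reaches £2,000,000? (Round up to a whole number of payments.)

Periodic rate r = 0.0565/2 per half-year; n is counted in half-years.
Ordinary annuity FV: 2,000,000 = 8,455 × [((1+r)^n − 1)/r].
(1+r)^n = 1 + 2,000,000 × r / 8,455, so n = ln(1 + 2,000,000·r/8,455) / ln(1+r) = 73.19.
Round up to a whole number of payments: n = 74.

74 payments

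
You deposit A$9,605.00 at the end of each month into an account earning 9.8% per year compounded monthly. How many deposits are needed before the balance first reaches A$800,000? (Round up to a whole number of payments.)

Periodic rate r = 0.098/12 per month; n is counted in months.
Ordinary annuity FV: 800,000 = 9,605 × [((1+r)^n − 1)/r].
(1+r)^n = 1 + 800,000 × r / 9,605, so n = ln(1 + 800,000·r/9,605) / ln(1+r) = 63.80.
Round up to a whole number of payments: n = 64.

64 payments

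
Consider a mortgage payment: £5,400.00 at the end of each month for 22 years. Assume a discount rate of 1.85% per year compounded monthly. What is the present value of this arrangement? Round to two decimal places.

£1,170,418.16

This is an ordinary annuity: 264 payments of £5,400.00 at the end of each month.
Periodic rate r = 0.0185/12 per month; n is counted in months.
PV = PMT × [(1 − (1+r)^−n)/r] = 5,400 × [1 − (1+r)^−264] / r = £1,170,418.16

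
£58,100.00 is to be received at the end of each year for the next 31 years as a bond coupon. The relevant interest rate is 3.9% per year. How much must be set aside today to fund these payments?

This is an ordinary annuity: 31 payments of £58,100.00 at the end of each year.
Periodic rate r = 0.039 per year.
PV = PMT × [(1 − (1+r)^−n)/r] = 58,100 × [1 − (1+r)^−31] / r = £1,034,724.57

£1,034,724.57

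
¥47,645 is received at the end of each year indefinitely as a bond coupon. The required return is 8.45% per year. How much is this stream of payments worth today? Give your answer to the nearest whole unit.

¥563,846

Periodic rate r = 0.0845 per year.
Level perpetuity: PV = PMT / r = 47,645 / (0.0845) = ¥563,846.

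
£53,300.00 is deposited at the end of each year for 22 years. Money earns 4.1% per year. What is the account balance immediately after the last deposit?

This is an ordinary annuity: 22 deposits of £53,300.00 at the end of each year.
Periodic rate r = 0.041 per year.
FV = PMT × [((1+r)^n − 1)/r] = 53,300 × [(1+r)^22 − 1] / r = £1,846,729.43

£1,846,729.43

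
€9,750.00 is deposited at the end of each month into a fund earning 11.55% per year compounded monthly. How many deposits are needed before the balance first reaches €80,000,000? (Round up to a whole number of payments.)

Periodic rate r = 0.1155/12 per month; n is counted in months.
Ordinary annuity FV: 80,000,000 = 9,750 × [((1+r)^n − 1)/r].
(1+r)^n = 1 + 80,000,000 × r / 9,750, so n = ln(1 + 80,000,000·r/9,750) / ln(1+r) = 457.43.
Round up to a whole number of payments: n = 458.

458 payments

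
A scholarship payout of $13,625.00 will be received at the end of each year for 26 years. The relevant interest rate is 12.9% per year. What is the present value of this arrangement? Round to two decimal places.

$101,115.06

This is an ordinary annuity: 26 payments of $13,625.00 at the end of each year.
Periodic rate r = 0.129 per year.
PV = PMT × [(1 − (1+r)^−n)/r] = 13,625 × [1 − (1+r)^−26] / r = $101,115.06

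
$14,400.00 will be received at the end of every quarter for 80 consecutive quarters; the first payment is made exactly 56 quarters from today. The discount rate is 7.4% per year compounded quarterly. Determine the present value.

Ordinary annuity of 80 payments, first payment at period 56.
Periodic rate r = 0.074/4 per quarter; n is counted in quarters.
The ordinary-annuity PV formula values the stream one period before the first payment (period 55); discount that back 55 periods:
PV₀ = 14,400 × [1 − (1+r)^−80] / r × (1+r)^−55 = $218,478.52

$218,478.52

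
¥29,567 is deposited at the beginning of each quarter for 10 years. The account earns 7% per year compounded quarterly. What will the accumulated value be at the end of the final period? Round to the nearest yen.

¥1,721,856

This is an annuity due: 40 deposits of ¥29,567 at the beginning of each quarter.
Periodic rate r = 0.07/4 per quarter; n is counted in quarters.
FV = PMT × [((1+r)^n − 1)/r] × (1+r) = 29,567 × [(1+r)^40 − 1] / r × (1+r) = ¥1,721,856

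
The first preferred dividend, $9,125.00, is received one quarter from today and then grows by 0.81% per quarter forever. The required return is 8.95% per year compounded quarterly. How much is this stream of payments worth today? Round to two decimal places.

Periodic rate r = 0.0895/4 per quarter.
Growing perpetuity (Gordon): PV = PMT₁ / (r − g) = 9,125 / (r − 0.0081) = $639,229.42.

$639,229.42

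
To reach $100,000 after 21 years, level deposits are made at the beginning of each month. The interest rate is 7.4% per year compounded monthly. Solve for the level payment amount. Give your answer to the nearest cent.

Level annuity due; solve FV = PMT × [((1+r)^n − 1)/r] × (1+r) for PMT.
Periodic rate r = 0.074/12 per month; n is counted in months.
With n = 252: PMT = 100,000 / ([((1+r)^n − 1)/r] × (1+r)) = $165.30

$165.30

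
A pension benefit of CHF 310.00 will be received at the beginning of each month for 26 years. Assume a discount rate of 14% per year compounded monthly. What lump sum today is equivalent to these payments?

This is an annuity due: 312 payments of CHF 310.00 at the beginning of each month.
Periodic rate r = 0.14/12 per month; n is counted in months.
PV = PMT × [(1 − (1+r)^−n)/r] × (1+r) = 310 × [1 − (1+r)^−312] / r × (1+r) = CHF 26,160.70

CHF 26,160.70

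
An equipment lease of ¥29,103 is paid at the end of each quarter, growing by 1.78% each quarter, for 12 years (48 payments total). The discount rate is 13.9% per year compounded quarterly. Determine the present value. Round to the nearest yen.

Periodic rate r = 0.139/4 per quarter; n is counted in quarters.
Growing ordinary annuity: PV = PMT₁ × [1 − ((1+g)/(1+r))^n] / (r − g) = 29,103 × [1 − ((1+0.0178)/(1+r))^48] / (r − 0.0178) = ¥939,913.

¥939,913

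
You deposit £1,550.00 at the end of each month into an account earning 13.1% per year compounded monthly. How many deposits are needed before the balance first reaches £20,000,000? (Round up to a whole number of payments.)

457 payments

Periodic rate r = 0.131/12 per month; n is counted in months.
Ordinary annuity FV: 20,000,000 = 1,550 × [((1+r)^n − 1)/r].
(1+r)^n = 1 + 20,000,000 × r / 1,550, so n = ln(1 + 20,000,000·r/1,550) / ln(1+r) = 456.35.
Round up to a whole number of payments: n = 457.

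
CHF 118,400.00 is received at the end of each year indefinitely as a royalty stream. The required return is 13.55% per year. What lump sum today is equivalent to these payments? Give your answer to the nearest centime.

CHF 873,800.74

Periodic rate r = 0.1355 per year.
Level perpetuity: PV = PMT / r = 118,400 / (0.1355) = CHF 873,800.74.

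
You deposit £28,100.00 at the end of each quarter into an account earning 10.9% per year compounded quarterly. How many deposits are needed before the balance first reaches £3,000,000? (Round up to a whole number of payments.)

51 payments

Periodic rate r = 0.109/4 per quarter; n is counted in quarters.
Ordinary annuity FV: 3,000,000 = 28,100 × [((1+r)^n − 1)/r].
(1+r)^n = 1 + 3,000,000 × r / 28,100, so n = ln(1 + 3,000,000·r/28,100) / ln(1+r) = 50.71.
Round up to a whole number of payments: n = 51.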